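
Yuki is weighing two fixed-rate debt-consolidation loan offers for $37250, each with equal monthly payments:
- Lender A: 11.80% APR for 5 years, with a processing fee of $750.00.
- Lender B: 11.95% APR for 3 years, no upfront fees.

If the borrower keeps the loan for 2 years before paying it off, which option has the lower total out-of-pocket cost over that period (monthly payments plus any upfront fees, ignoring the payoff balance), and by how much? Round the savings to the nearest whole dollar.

Lender A: at 11.80% the monthly rate is 0.0098333, so the payment is 37,250 × 0.0098333 / (1 − 1.0098333^−60) = $824.85.
Lender B: monthly rate = 11.95%/12 = 0.0099583; payment = 37,250 × 0.0099583 / (1 − (1+0.0099583)^−36) = $1,236.34.
Over 24 months: Lender A costs 24 × $824.85 + $750.00 = $20,546.40; Lender B costs 24 × $1,236.34 = $29,672.16.
Lender A is cheaper by $29,672.16 − $20,546.40 = $9,125.76.

Lender A by $9,126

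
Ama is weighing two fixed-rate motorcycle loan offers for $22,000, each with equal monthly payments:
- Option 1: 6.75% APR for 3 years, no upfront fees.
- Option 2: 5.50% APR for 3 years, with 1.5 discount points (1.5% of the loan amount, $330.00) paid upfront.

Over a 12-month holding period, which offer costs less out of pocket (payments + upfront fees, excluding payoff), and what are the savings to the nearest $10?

Option 1: monthly rate = 6.75%/12 = 0.0056250; payment = 22,000 × 0.0056250 / (1 − (1+0.0056250)^−36) = $676.78.
Option 2: monthly rate = 5.5%/12 = 0.0045833; payment = 22,000 × 0.0045833 / (1 − (1+0.0045833)^−36) = $664.31.
Over 12 months: Option 1 costs 12 × $676.78 = $8,121.36; Option 2 costs 12 × $664.31 + $330.00 = $8,301.72.
Option 1 is cheaper by $8,301.72 − $8,121.36 = $180.36.

Option 1 by $180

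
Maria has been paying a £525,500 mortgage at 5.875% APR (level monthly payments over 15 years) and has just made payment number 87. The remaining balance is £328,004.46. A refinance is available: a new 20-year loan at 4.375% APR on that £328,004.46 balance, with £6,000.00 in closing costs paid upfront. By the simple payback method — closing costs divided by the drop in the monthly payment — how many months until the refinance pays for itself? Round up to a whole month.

3 months

Current payment = 525,500 × 5.875%/12 / (1 − (1+0.0048958)^−180) = £4,399.06.
Refinanced payment = 328,004.46 × 0.0036458 / (1 − (1+0.0036458)^−240) = £2,053.05.
Monthly savings = £4,399.06 − £2,053.05 = £2,346.01.
Break-even = £6,000.00 / £2,346.01 = 2.56 → 3 months.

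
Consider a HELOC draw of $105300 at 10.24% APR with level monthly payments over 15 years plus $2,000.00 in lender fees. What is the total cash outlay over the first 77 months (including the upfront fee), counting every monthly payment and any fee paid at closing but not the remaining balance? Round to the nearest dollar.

$90,324

Monthly rate = 10.24%/12 = 0.0085333; payment = 105,300 × 0.0085333 / (1 − (1+0.0085333)^−180) = $1,147.07.
Total outlay = 77 × $1,147.07 + $2,000.00 = $90,324.39.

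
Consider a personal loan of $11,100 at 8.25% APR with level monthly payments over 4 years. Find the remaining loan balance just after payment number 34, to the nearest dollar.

With monthly rate i = 8.25%/12 = 0.0068750, the balance after k of n payments is P · [(1+i)^n − (1+i)^k] / [(1+i)^n − 1].
(1+0.0068750)^48 = 1.38939833 and (1+0.0068750)^34 = 1.26231855, so the balance is 11,100 × (1.38939833 − 1.26231855) / (1.38939833 − 1) = $3,622.47.

$3,622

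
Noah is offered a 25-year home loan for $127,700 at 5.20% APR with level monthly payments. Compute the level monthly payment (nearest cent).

Monthly rate = 5.2%/12 = 0.0043333; payment = 127,700 × 0.0043333 / (1 − (1+0.0043333)^−300) = $761.48.

$761.48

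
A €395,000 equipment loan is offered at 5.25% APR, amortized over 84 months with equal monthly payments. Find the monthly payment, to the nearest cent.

Monthly rate = 5.25%/12 = 0.0043750; payment = 395,000 × 0.0043750 / (1 − (1+0.0043750)^−84) = €5,629.41.

€5,629.41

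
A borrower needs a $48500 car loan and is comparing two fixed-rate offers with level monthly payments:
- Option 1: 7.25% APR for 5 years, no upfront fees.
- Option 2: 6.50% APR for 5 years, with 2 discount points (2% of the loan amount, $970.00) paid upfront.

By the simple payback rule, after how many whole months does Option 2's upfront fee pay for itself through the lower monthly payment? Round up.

57 months

Option 1: at 7.25% the monthly rate is 0.0060417, so the payment is 48,500 × 0.0060417 / (1 − 1.0060417^−60) = $966.09.
Option 2: monthly rate = 6.5%/12 = 0.0054167; payment = 48,500 × 0.0054167 / (1 − (1+0.0054167)^−60) = $948.96.
Monthly savings = $966.09 − $948.96 = $17.13.
Break-even = $970.00 / $17.13 = 56.63 → 57 months.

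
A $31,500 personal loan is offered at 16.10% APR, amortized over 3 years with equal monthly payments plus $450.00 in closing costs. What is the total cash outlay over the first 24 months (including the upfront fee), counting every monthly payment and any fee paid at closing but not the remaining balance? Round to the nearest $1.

At 16.10% the monthly rate is 0.0134167, so the payment is 31,500 × 0.0134167 / (1 − 1.0134167^−36) = $1,109.00.
Total outlay = 24 × $1,109.00 + $450.00 = $27,066.00.

$27,066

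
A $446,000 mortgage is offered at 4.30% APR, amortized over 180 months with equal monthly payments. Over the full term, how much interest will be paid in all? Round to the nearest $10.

$159,960

At 4.30% the monthly rate is 0.0035833, so the payment is 446,000 × 0.0035833 / (1 − 1.0035833^−180) = $3,366.46.
Total paid = 180 × $3,366.46 = $605,962.80; interest = $605,962.80 − $446,000 = $159,962.80.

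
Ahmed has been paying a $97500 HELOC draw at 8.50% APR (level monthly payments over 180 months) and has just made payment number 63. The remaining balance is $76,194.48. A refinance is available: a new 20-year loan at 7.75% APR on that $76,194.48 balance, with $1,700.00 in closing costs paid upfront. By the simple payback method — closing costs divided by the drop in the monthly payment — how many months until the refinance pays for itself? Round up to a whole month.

Current payment = 97,500 × 8.5%/12 / (1 − (1+0.0070833)^−180) = $960.12.
Refinanced payment = 76,194.48 × 0.0064583 / (1 − (1+0.0064583)^−240) = $625.52.
Monthly savings = $960.12 − $625.52 = $334.60.
Break-even = $1,700.00 / $334.60 = 5.08 → 6 months.

6 months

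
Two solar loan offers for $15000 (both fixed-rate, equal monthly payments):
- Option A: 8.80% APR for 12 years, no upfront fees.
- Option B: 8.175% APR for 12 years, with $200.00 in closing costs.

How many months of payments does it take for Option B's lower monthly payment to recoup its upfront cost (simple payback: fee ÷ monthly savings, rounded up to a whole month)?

Option A: monthly rate = 8.8%/12 = 0.0073333; payment = 15,000 × 0.0073333 / (1 − (1+0.0073333)^−144) = $169.02.
Option B: at 8.175% the monthly rate is 0.0068125, so the payment is 15,000 × 0.0068125 / (1 − 1.0068125^−144) = $163.81.
Monthly savings = $169.02 − $163.81 = $5.21.
Break-even = $200.00 / $5.21 = 38.39 → 39 months.

39 months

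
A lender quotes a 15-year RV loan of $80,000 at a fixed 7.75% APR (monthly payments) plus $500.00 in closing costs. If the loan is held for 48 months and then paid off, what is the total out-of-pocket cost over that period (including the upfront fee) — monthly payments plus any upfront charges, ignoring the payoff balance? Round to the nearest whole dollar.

$36,645

Monthly rate = 7.75%/12 = 0.0064583; payment = 80,000 × 0.0064583 / (1 − (1+0.0064583)^−180) = $753.02.
Total outlay = 48 × $753.02 + $500.00 = $36,644.96.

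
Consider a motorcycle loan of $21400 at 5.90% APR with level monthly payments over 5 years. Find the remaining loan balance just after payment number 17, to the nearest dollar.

With monthly rate i = 5.9%/12 = 0.0049167, the balance after k of n payments is P · [(1+i)^n − (1+i)^k] / [(1+i)^n − 1].
(1+0.0049167)^60 = 1.34215584 and (1+0.0049167)^17 = 1.08695317, so the balance is 21,400 × (1.34215584 − 1.08695317) / (1.34215584 − 1) = $15,961.55.

$15,962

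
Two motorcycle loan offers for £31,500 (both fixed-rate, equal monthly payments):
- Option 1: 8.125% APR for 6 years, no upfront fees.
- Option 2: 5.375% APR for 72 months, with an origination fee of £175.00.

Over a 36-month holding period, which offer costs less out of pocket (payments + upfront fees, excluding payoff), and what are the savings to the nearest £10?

Option 2 by £1,320

Option 1: monthly rate = 8.125%/12 = 0.0067708; payment = 31,500 × 0.0067708 / (1 − (1+0.0067708)^−72) = £554.22.
Option 2: at 5.375% the monthly rate is 0.0044792, so the payment is 31,500 × 0.0044792 / (1 − 1.0044792^−72) = £512.80.
Over 36 months: Option 1 costs 36 × £554.22 = £19,951.92; Option 2 costs 36 × £512.80 + £175.00 = £18,635.80.
Option 2 is cheaper by £19,951.92 − £18,635.80 = £1,316.12.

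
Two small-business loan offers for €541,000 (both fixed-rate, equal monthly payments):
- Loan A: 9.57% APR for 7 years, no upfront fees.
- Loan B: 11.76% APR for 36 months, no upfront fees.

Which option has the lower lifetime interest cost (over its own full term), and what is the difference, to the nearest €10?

Loan B by €99,710

Loan A: monthly rate = 9.57%/12 = 0.0079750; payment = 541,000 × 0.0079750 / (1 − (1+0.0079750)^−84) = €8,861.50.
Total interest on Loan A = 84 × €8,861.50 − €541,000 = €203,366.00.
Loan B: monthly rate = 11.76%/12 = 0.0098000; payment = 541,000 × 0.0098000 / (1 − (1+0.0098000)^−36) = €17,906.99.
Total interest on Loan B = 36 × €17,906.99 − €541,000 = €103,651.64.
Loan B is lower by €99,714.36.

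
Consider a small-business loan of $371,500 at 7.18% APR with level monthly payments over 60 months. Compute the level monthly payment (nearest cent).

$7,387.74

At 7.18% the monthly rate is 0.0059833, so the payment is 371,500 × 0.0059833 / (1 − 1.0059833^−60) = $7,387.74.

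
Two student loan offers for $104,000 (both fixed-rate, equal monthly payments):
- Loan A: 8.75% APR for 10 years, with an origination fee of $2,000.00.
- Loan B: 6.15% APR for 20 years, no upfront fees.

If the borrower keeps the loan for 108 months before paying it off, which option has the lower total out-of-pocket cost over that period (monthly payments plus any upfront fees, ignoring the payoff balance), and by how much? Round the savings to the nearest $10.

Loan B by $61,320

Loan A: monthly rate = 8.75%/12 = 0.0072917; payment = 104,000 × 0.0072917 / (1 − (1+0.0072917)^−120) = $1,303.40.
Loan B: at 6.15% the monthly rate is 0.0051250, so the payment is 104,000 × 0.0051250 / (1 − 1.0051250^−240) = $754.12.
Over 108 months: Loan A costs 108 × $1,303.40 + $2,000.00 = $142,767.20; Loan B costs 108 × $754.12 = $81,444.96.
Loan B is cheaper by $142,767.20 − $81,444.96 = $61,322.24.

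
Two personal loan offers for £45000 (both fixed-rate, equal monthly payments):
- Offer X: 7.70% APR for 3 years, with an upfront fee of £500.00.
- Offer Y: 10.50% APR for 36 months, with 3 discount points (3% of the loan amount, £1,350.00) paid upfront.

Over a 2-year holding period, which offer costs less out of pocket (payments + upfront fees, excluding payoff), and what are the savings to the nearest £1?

Offer X by £2,259

Offer X: at 7.70% the monthly rate is 0.0064167, so the payment is 45,000 × 0.0064167 / (1 − 1.0064167^−36) = £1,403.92.
Offer Y: at 10.50% the monthly rate is 0.0087500, so the payment is 45,000 × 0.0087500 / (1 − 1.0087500^−36) = £1,462.61.
Over 24 months: Offer X costs 24 × £1,403.92 + £500.00 = £34,194.08; Offer Y costs 24 × £1,462.61 + £1,350.00 = £36,452.64.
Offer X is cheaper by £36,452.64 − £34,194.08 = £2,258.56.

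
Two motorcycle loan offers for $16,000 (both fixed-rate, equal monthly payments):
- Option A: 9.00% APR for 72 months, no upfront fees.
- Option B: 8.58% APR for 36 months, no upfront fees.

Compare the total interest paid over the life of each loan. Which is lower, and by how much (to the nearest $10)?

Option A: at 9.00% the monthly rate is 0.0075000, so the payment is 16,000 × 0.0075000 / (1 − 1.0075000^−72) = $288.41.
Total interest on Option A = 72 × $288.41 − $16,000 = $4,765.52.
Option B: at 8.58% the monthly rate is 0.0071500, so the payment is 16,000 × 0.0071500 / (1 − 1.0071500^−36) = $505.67.
Total interest on Option B = 36 × $505.67 − $16,000 = $2,204.12.
Option B is lower by $2,561.40.

Option B by $2,560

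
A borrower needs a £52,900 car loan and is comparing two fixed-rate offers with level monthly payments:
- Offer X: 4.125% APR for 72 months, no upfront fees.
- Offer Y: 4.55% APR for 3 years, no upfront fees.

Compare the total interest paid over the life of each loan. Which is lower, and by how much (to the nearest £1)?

Offer X: monthly rate = 4.125%/12 = 0.0034375; payment = 52,900 × 0.0034375 / (1 − (1+0.0034375)^−72) = £830.65.
Total interest on Offer X = 72 × £830.65 − £52,900 = £6,906.80.
Offer Y: at 4.55% the monthly rate is 0.0037917, so the payment is 52,900 × 0.0037917 / (1 − 1.0037917^−36) = £1,574.79.
Total interest on Offer Y = 36 × £1,574.79 − £52,900 = £3,792.44.
Offer Y is lower by £3,114.36.

Offer Y by £3,114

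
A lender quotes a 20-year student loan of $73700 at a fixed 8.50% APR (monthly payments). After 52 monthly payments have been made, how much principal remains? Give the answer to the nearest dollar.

With monthly rate i = 8.5%/12 = 0.0070833, the balance after k of n payments is P · [(1+i)^n − (1+i)^k] / [(1+i)^n − 1].
(1+0.0070833)^240 = 5.44124257 and (1+0.0070833)^52 = 1.44344836, so the balance is 73,700 × (5.44124257 − 1.44344836) / (5.44124257 − 1) = $66,341.22.

$66,341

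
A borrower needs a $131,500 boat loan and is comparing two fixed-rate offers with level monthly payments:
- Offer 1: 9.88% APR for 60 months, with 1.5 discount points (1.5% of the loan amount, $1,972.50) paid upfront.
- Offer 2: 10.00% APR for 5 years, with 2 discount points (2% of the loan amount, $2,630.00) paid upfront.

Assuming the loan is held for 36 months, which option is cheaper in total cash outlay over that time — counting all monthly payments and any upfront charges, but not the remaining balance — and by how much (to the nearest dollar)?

Offer 1 by $937

Offer 1: monthly rate = 9.88%/12 = 0.0082333; payment = 131,500 × 0.0082333 / (1 − (1+0.0082333)^−60) = $2,786.23.
Offer 2: monthly rate = 10%/12 = 0.0083333; payment = 131,500 × 0.0083333 / (1 − (1+0.0083333)^−60) = $2,793.99.
Over 36 months: Offer 1 costs 36 × $2,786.23 + $1,972.50 = $102,276.78; Offer 2 costs 36 × $2,793.99 + $2,630.00 = $103,213.64.
Offer 1 is cheaper by $103,213.64 − $102,276.78 = $936.86.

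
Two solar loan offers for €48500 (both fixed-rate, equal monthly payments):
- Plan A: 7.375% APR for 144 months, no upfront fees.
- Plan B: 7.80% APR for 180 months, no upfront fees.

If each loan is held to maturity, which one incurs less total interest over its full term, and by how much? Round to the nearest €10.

Plan A by €9,200

Plan A: at 7.375% the monthly rate is 0.0061458, so the payment is 48,500 × 0.0061458 / (1 − 1.0061458^−144) = €508.51.
Total interest on Plan A = 144 × €508.51 − €48,500 = €24,725.44.
Plan B: monthly rate = 7.8%/12 = 0.0065000; payment = 48,500 × 0.0065000 / (1 − (1+0.0065000)^−180) = €457.91.
Total interest on Plan B = 180 × €457.91 − €48,500 = €33,923.80.
Plan A is lower by €9,198.36.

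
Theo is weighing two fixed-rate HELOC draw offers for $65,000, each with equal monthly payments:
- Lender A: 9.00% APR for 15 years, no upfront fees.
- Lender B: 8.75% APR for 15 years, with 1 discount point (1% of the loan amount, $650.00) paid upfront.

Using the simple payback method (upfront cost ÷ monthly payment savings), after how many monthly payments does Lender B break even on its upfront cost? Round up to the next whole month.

Lender A: at 9.00% the monthly rate is 0.0075000, so the payment is 65,000 × 0.0075000 / (1 − 1.0075000^−180) = $659.27.
Lender B: at 8.75% the monthly rate is 0.0072917, so the payment is 65,000 × 0.0072917 / (1 − 1.0072917^−180) = $649.64.
Monthly savings = $659.27 − $649.64 = $9.63.
Break-even = $650.00 / $9.63 = 67.50 → 68 months.

68 months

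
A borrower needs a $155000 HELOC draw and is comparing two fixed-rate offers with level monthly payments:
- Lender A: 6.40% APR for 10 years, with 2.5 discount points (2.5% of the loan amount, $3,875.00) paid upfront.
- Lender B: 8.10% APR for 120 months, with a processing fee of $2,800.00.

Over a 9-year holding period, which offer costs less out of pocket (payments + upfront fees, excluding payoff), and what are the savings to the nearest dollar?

Lender A by $13,684

Lender A: monthly rate = 6.4%/12 = 0.0053333; payment = 155,000 × 0.0053333 / (1 − (1+0.0053333)^−120) = $1,752.12.
Lender B: at 8.10% the monthly rate is 0.0067500, so the payment is 155,000 × 0.0067500 / (1 − 1.0067500^−120) = $1,888.78.
Over 108 months: Lender A costs 108 × $1,752.12 + $3,875.00 = $193,103.96; Lender B costs 108 × $1,888.78 + $2,800.00 = $206,788.24.
Lender A is cheaper by $206,788.24 − $193,103.96 = $13,684.28.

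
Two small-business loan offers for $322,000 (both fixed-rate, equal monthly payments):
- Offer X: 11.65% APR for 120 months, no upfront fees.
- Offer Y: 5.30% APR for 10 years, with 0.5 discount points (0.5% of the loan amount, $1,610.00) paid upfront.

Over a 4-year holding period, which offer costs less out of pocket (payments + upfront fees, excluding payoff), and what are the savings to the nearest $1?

Offer Y by $50,812

Offer X: monthly rate = 11.65%/12 = 0.0097083; payment = 322,000 × 0.0097083 / (1 − (1+0.0097083)^−120) = $4,554.85.
Offer Y: monthly rate = 5.3%/12 = 0.0044167; payment = 322,000 × 0.0044167 / (1 − (1+0.0044167)^−120) = $3,462.72.
Over 48 months: Offer X costs 48 × $4,554.85 = $218,632.80; Offer Y costs 48 × $3,462.72 + $1,610.00 = $167,820.56.
Offer Y is cheaper by $218,632.80 − $167,820.56 = $50,812.24.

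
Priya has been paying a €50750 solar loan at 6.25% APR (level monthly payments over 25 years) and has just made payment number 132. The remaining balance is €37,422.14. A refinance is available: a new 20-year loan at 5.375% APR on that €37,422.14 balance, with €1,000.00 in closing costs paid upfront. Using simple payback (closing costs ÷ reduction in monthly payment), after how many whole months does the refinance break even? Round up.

13 months

Current payment = 50,750 × 6.25%/12 / (1 − (1+0.0052083)^−300) = €334.78.
Refinanced payment = 37,422.14 × 0.0044792 / (1 − (1+0.0044792)^−240) = €254.79.
Monthly savings = €334.78 − €254.79 = €79.99.
Break-even = €1,000.00 / €79.99 = 12.50 → 13 months.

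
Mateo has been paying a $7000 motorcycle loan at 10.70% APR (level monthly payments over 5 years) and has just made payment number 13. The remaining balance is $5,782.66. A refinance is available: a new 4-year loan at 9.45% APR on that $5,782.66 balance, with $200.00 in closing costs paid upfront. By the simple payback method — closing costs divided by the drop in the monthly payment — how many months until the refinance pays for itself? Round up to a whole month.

34 months

Current payment = 7,000 × 10.7%/12 / (1 − (1+0.0089167)^−60) = $151.15.
Refinanced payment = 5,782.66 × 0.0078750 / (1 − (1+0.0078750)^−48) = $145.14.
Monthly savings = $151.15 − $145.14 = $6.01.
Break-even = $200.00 / $6.01 = 33.28 → 34 months.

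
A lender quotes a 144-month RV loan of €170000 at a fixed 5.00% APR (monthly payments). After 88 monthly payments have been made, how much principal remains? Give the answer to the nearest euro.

With monthly rate i = 5%/12 = 0.0041667, the balance after k of n payments is P · [(1+i)^n − (1+i)^k] / [(1+i)^n − 1].
(1+0.0041667)^144 = 1.81984887 and (1+0.0041667)^88 = 1.44181811, so the balance is 170,000 × (1.81984887 − 1.44181811) / (1.81984887 − 1) = €78,386.68.

€78,387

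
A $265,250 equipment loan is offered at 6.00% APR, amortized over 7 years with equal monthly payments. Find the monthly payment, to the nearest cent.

$3,874.92

At 6.00% the monthly rate is 0.0050000, so the payment is 265,250 × 0.0050000 / (1 − 1.0050000^−84) = $3,874.92.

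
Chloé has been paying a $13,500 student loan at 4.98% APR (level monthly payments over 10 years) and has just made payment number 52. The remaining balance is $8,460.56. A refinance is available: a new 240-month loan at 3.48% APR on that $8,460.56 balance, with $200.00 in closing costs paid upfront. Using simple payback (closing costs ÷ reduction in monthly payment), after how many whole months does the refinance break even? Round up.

Current payment = 13,500 × 4.98%/12 / (1 − (1+0.0041500)^−120) = $143.06.
Refinanced payment = 8,460.56 × 0.0029000 / (1 − (1+0.0029000)^−240) = $48.98.
Monthly savings = $143.06 − $48.98 = $94.08.
Break-even = $200.00 / $94.08 = 2.13 → 3 months.

3 months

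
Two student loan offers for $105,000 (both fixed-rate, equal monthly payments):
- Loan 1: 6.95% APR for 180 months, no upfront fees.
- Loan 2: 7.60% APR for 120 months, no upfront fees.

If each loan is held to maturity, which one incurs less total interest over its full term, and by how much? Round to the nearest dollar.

Loan 1: monthly rate = 6.95%/12 = 0.0057917; payment = 105,000 × 0.0057917 / (1 − (1+0.0057917)^−180) = $940.84.
Total interest on Loan 1 = 180 × $940.84 − $105,000 = $64,351.20.
Loan 2: at 7.60% the monthly rate is 0.0063333, so the payment is 105,000 × 0.0063333 / (1 − 1.0063333^−120) = $1,251.86.
Total interest on Loan 2 = 120 × $1,251.86 − $105,000 = $45,223.20.
Loan 2 is lower by $19,128.00.

Loan 2 by $19,128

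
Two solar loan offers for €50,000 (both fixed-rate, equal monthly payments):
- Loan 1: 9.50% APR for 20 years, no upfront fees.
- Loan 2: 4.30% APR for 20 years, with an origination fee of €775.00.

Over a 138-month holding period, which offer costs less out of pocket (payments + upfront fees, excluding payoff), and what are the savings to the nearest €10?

Loan 2 by €20,630

Loan 1: at 9.50% the monthly rate is 0.0079167, so the payment is 50,000 × 0.0079167 / (1 − 1.0079167^−240) = €466.07.
Loan 2: monthly rate = 4.3%/12 = 0.0035833; payment = 50,000 × 0.0035833 / (1 − (1+0.0035833)^−240) = €310.95.
Over 138 months: Loan 1 costs 138 × €466.07 = €64,317.66; Loan 2 costs 138 × €310.95 + €775.00 = €43,686.10.
Loan 2 is cheaper by €64,317.66 − €43,686.10 = €20,631.56.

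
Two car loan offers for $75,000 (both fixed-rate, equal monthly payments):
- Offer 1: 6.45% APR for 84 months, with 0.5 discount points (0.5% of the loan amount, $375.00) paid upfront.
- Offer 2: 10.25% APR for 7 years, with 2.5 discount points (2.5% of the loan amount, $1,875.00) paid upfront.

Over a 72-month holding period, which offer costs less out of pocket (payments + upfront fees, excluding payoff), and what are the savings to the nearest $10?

Offer 1: at 6.45% the monthly rate is 0.0053750, so the payment is 75,000 × 0.0053750 / (1 − 1.0053750^−84) = $1,111.89.
Offer 2: at 10.25% the monthly rate is 0.0085417, so the payment is 75,000 × 0.0085417 / (1 − 1.0085417^−84) = $1,254.80.
Over 72 months: Offer 1 costs 72 × $1,111.89 + $375.00 = $80,431.08; Offer 2 costs 72 × $1,254.80 + $1,875.00 = $92,220.60.
Offer 1 is cheaper by $92,220.60 − $80,431.08 = $11,789.52.

Offer 1 by $11,790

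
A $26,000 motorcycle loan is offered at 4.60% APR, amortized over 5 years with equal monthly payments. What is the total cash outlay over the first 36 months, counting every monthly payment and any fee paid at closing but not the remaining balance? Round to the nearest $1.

$17,492

At 4.60% the monthly rate is 0.0038333, so the payment is 26,000 × 0.0038333 / (1 − 1.0038333^−60) = $485.90.
Total outlay = 36 × $485.90 = $17,492.40.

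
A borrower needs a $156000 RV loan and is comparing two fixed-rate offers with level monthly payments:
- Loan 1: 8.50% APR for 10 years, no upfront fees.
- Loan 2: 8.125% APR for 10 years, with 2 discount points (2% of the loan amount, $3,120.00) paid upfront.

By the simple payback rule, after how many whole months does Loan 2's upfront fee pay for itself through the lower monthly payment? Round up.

101 months

Loan 1: monthly rate = 8.5%/12 = 0.0070833; payment = 156,000 × 0.0070833 / (1 − (1+0.0070833)^−120) = $1,934.18.
Loan 2: at 8.125% the monthly rate is 0.0067708, so the payment is 156,000 × 0.0067708 / (1 − 1.0067708^−120) = $1,903.03.
Monthly savings = $1,934.18 − $1,903.03 = $31.15.
Break-even = $3,120.00 / $31.15 = 100.16 → 101 months.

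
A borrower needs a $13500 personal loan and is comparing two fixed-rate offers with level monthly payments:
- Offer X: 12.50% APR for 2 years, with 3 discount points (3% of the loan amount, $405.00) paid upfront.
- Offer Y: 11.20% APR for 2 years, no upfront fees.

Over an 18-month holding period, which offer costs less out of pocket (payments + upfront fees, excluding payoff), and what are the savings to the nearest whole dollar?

Offer X: monthly rate = 12.5%/12 = 0.0104167; payment = 13,500 × 0.0104167 / (1 − (1+0.0104167)^−24) = $638.65.
Offer Y: at 11.20% the monthly rate is 0.0093333, so the payment is 13,500 × 0.0093333 / (1 − 1.0093333^−24) = $630.46.
Over 18 months: Offer X costs 18 × $638.65 + $405.00 = $11,900.70; Offer Y costs 18 × $630.46 = $11,348.28.
Offer Y is cheaper by $11,900.70 − $11,348.28 = $552.42.

Offer Y by $552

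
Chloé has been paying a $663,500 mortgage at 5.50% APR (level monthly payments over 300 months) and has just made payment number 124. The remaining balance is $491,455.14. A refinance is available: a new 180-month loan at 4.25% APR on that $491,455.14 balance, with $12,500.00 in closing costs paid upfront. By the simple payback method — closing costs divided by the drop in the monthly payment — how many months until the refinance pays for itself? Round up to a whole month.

34 months

Current payment = 663,500 × 5.5%/12 / (1 − (1+0.0045833)^−300) = $4,074.47.
Refinanced payment = 491,455.14 × 0.0035417 / (1 − (1+0.0035417)^−180) = $3,697.11.
Monthly savings = $4,074.47 − $3,697.11 = $377.36.
Break-even = $12,500.00 / $377.36 = 33.12 → 34 months.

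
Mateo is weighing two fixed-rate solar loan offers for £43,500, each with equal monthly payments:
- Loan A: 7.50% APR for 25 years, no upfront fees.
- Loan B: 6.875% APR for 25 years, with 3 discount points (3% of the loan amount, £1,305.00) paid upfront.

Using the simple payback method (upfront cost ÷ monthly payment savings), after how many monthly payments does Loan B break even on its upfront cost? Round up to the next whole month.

Loan A: at 7.50% the monthly rate is 0.0062500, so the payment is 43,500 × 0.0062500 / (1 − 1.0062500^−300) = £321.46.
Loan B: monthly rate = 6.875%/12 = 0.0057292; payment = 43,500 × 0.0057292 / (1 − (1+0.0057292)^−300) = £303.99.
Monthly savings = £321.46 − £303.99 = £17.47.
Break-even = £1,305.00 / £17.47 = 74.70 → 75 months.

75 months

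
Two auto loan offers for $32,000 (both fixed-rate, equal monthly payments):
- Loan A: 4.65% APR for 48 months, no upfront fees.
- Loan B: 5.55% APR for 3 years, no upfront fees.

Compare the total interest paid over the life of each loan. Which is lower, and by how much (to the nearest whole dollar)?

Loan A: monthly rate = 4.65%/12 = 0.0038750; payment = 32,000 × 0.0038750 / (1 − (1+0.0038750)^−48) = $731.87.
Total interest on Loan A = 48 × $731.87 − $32,000 = $3,129.76.
Loan B: at 5.55% the monthly rate is 0.0046250, so the payment is 32,000 × 0.0046250 / (1 − 1.0046250^−36) = $966.99.
Total interest on Loan B = 36 × $966.99 − $32,000 = $2,811.64.
Loan B is lower by $318.12.

Loan B by $318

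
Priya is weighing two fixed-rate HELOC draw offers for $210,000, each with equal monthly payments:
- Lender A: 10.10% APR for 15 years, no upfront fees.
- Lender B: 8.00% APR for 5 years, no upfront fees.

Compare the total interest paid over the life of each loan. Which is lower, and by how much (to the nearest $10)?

Lender B by $153,030

Lender A: at 10.10% the monthly rate is 0.0084167, so the payment is 210,000 × 0.0084167 / (1 − 1.0084167^−180) = $2,269.54.
Total interest on Lender A = 180 × $2,269.54 − $210,000 = $198,517.20.
Lender B: at 8.00% the monthly rate is 0.0066667, so the payment is 210,000 × 0.0066667 / (1 − 1.0066667^−60) = $4,258.04.
Total interest on Lender B = 60 × $4,258.04 − $210,000 = $45,482.40.
Lender B is lower by $153,034.80.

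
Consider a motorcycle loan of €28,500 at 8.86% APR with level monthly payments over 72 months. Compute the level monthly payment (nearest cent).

Monthly rate = 8.86%/12 = 0.0073833; payment = 28,500 × 0.0073833 / (1 − (1+0.0073833)^−72) = €511.75.

€511.75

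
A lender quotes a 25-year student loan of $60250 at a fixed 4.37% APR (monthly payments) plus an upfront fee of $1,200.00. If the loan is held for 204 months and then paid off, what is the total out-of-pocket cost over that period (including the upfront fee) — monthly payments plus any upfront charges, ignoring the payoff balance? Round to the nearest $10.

$68,610

At 4.37% the monthly rate is 0.0036417, so the payment is 60,250 × 0.0036417 / (1 − 1.0036417^−300) = $330.46.
Total outlay = 204 × $330.46 + $1,200.00 = $68,613.84.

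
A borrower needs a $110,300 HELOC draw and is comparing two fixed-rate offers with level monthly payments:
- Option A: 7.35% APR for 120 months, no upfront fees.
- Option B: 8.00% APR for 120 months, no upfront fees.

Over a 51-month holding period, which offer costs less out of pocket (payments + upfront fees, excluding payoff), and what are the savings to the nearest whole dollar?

Option A: at 7.35% the monthly rate is 0.0061250, so the payment is 110,300 × 0.0061250 / (1 − 1.0061250^−120) = $1,300.66.
Option B: monthly rate = 8%/12 = 0.0066667; payment = 110,300 × 0.0066667 / (1 − (1+0.0066667)^−120) = $1,338.24.
Over 51 months: Option A costs 51 × $1,300.66 = $66,333.66; Option B costs 51 × $1,338.24 = $68,250.24.
Option A is cheaper by $68,250.24 − $66,333.66 = $1,916.58.

Option A by $1,917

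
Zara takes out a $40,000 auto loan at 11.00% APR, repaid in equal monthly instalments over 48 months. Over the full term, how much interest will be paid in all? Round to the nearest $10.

Monthly rate = 11%/12 = 0.0091667; payment = 40,000 × 0.0091667 / (1 − (1+0.0091667)^−48) = $1,033.82.
Total paid = 48 × $1,033.82 = $49,623.36; interest = $49,623.36 − $40,000 = $9,623.36.

$9,620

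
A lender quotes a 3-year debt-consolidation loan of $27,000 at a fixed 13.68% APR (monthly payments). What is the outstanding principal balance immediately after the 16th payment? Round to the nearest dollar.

With monthly rate i = 13.68%/12 = 0.0114000, the balance after k of n payments is P · [(1+i)^n − (1+i)^k] / [(1+i)^n − 1].
(1+0.0114000)^36 = 1.50392499 and (1+0.0114000)^16 = 1.19885646, so the balance is 27,000 × (1.50392499 − 1.19885646) / (1.50392499 − 1) = $16,345.39.

$16,345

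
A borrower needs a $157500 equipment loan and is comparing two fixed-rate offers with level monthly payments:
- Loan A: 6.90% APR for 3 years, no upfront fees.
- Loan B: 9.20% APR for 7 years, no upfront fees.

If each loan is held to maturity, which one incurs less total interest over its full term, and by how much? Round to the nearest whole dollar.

Loan A by $39,390

Loan A: monthly rate = 6.9%/12 = 0.0057500; payment = 157,500 × 0.0057500 / (1 − (1+0.0057500)^−36) = $4,855.94.
Total interest on Loan A = 36 × $4,855.94 − $157,500 = $17,313.84.
Loan B: at 9.20% the monthly rate is 0.0076667, so the payment is 157,500 × 0.0076667 / (1 − 1.0076667^−84) = $2,550.05.
Total interest on Loan B = 84 × $2,550.05 − $157,500 = $56,704.20.
Loan A is lower by $39,390.36.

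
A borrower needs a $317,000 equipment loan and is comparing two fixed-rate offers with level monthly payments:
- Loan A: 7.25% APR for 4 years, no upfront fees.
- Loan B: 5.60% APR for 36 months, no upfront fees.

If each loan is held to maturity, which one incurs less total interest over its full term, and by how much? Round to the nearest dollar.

Loan A: at 7.25% the monthly rate is 0.0060417, so the payment is 317,000 × 0.0060417 / (1 − 1.0060417^−48) = $7,627.78.
Total interest on Loan A = 48 × $7,627.78 − $317,000 = $49,133.44.
Loan B: monthly rate = 5.6%/12 = 0.0046667; payment = 317,000 × 0.0046667 / (1 − (1+0.0046667)^−36) = $9,586.41.
Total interest on Loan B = 36 × $9,586.41 − $317,000 = $28,110.76.
Loan B is lower by $21,022.68.

Loan B by $21,023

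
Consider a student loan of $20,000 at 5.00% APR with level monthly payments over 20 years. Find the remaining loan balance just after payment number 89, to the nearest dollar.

With monthly rate i = 5%/12 = 0.0041667, the balance after k of n payments is P · [(1+i)^n − (1+i)^k] / [(1+i)^n − 1].
(1+0.0041667)^240 = 2.71264029 and (1+0.0041667)^89 = 1.44782568, so the balance is 20,000 × (2.71264029 − 1.44782568) / (2.71264029 − 1) = $14,770.35.

$14,770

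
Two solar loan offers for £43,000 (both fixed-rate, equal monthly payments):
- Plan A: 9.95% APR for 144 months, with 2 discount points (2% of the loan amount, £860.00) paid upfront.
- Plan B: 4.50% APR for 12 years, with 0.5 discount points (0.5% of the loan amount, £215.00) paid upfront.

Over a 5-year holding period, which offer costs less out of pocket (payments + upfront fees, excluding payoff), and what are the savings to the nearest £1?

Plan B by £8,183

Plan A: monthly rate = 9.95%/12 = 0.0082917; payment = 43,000 × 0.0082917 / (1 − (1+0.0082917)^−144) = £512.64.
Plan B: monthly rate = 4.5%/12 = 0.0037500; payment = 43,000 × 0.0037500 / (1 − (1+0.0037500)^−144) = £387.00.
Over 60 months: Plan A costs 60 × £512.64 + £860.00 = £31,618.40; Plan B costs 60 × £387.00 + £215.00 = £23,435.00.
Plan B is cheaper by £31,618.40 − £23,435.00 = £8,183.40.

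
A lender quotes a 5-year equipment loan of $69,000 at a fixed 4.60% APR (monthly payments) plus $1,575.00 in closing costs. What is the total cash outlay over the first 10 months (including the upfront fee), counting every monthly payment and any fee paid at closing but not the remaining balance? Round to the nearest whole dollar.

$14,470

At 4.60% the monthly rate is 0.0038333, so the payment is 69,000 × 0.0038333 / (1 − 1.0038333^−60) = $1,289.51.
Total outlay = 10 × $1,289.51 + $1,575.00 = $14,470.10.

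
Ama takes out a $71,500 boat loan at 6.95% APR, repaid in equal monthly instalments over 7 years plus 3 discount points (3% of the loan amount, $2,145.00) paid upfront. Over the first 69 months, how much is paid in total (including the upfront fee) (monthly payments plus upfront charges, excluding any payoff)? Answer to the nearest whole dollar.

At 6.95% the monthly rate is 0.0057917, so the payment is 71,500 × 0.0057917 / (1 − 1.0057917^−84) = $1,077.38.
Total outlay = 69 × $1,077.38 + $2,145.00 = $76,484.22.

$76,484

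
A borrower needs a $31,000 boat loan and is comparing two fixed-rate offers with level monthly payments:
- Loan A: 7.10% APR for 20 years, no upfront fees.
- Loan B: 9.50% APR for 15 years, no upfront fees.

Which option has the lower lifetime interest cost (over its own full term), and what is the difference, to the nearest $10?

Loan A by $140

Loan A: at 7.10% the monthly rate is 0.0059167, so the payment is 31,000 × 0.0059167 / (1 − 1.0059167^−240) = $242.21.
Total interest on Loan A = 240 × $242.21 − $31,000 = $27,130.40.
Loan B: at 9.50% the monthly rate is 0.0079167, so the payment is 31,000 × 0.0079167 / (1 − 1.0079167^−180) = $323.71.
Total interest on Loan B = 180 × $323.71 − $31,000 = $27,267.80.
Loan A is lower by $137.40.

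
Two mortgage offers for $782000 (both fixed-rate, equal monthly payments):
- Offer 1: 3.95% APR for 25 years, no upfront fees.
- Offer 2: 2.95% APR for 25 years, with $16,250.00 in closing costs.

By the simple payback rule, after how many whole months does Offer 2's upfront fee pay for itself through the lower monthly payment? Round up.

Offer 1: monthly rate = 3.95%/12 = 0.0032917; payment = 782,000 × 0.0032917 / (1 − (1+0.0032917)^−300) = $4,106.13.
Offer 2: at 2.95% the monthly rate is 0.0024583, so the payment is 782,000 × 0.0024583 / (1 − 1.0024583^−300) = $3,688.03.
Monthly savings = $4,106.13 − $3,688.03 = $418.10.
Break-even = $16,250.00 / $418.10 = 38.87 → 39 months.

39 months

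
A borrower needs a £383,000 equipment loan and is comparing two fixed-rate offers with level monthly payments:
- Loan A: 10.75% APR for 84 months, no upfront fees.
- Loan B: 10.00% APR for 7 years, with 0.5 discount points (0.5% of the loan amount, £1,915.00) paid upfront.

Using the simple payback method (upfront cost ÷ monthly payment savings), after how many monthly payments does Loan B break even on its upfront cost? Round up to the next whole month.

13 months

Loan A: monthly rate = 10.75%/12 = 0.0089583; payment = 383,000 × 0.0089583 / (1 − (1+0.0089583)^−84) = £6,507.66.
Loan B: monthly rate = 10%/12 = 0.0083333; payment = 383,000 × 0.0083333 / (1 − (1+0.0083333)^−84) = £6,358.25.
Monthly savings = £6,507.66 − £6,358.25 = £149.41.
Break-even = £1,915.00 / £149.41 = 12.82 → 13 months.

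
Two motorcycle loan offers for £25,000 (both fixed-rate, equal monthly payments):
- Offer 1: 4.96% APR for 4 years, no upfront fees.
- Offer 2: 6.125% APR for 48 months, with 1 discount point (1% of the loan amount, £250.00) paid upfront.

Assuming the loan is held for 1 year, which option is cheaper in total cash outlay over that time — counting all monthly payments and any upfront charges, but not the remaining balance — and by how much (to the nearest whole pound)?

Offer 1: at 4.96% the monthly rate is 0.0041333, so the payment is 25,000 × 0.0041333 / (1 − 1.0041333^−48) = £575.28.
Offer 2: monthly rate = 6.125%/12 = 0.0051042; payment = 25,000 × 0.0051042 / (1 − (1+0.0051042)^−48) = £588.56.
Over 12 months: Offer 1 costs 12 × £575.28 = £6,903.36; Offer 2 costs 12 × £588.56 + £250.00 = £7,312.72.
Offer 1 is cheaper by £7,312.72 − £6,903.36 = £409.36.

Offer 1 by £409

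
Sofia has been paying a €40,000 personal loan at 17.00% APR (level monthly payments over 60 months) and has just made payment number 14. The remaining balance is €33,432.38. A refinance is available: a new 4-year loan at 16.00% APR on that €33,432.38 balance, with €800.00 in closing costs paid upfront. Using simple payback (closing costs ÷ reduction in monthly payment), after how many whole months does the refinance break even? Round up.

Current payment = 40,000 × 17%/12 / (1 − (1+0.0141667)^−60) = €994.10.
Refinanced payment = 33,432.38 × 0.0133333 / (1 − (1+0.0133333)^−48) = €947.48.
Monthly savings = €994.10 − €947.48 = €46.62.
Break-even = €800.00 / €46.62 = 17.16 → 18 months.

18 months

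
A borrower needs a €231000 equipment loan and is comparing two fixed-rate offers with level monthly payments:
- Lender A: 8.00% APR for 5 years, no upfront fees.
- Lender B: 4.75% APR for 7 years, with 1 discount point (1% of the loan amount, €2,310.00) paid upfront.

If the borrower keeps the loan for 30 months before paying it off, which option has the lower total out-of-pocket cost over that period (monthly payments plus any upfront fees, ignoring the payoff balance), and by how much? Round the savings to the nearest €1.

Lender B by €41,069

Lender A: monthly rate = 8%/12 = 0.0066667; payment = 231,000 × 0.0066667 / (1 − (1+0.0066667)^−60) = €4,683.85.
Lender B: monthly rate = 4.75%/12 = 0.0039583; payment = 231,000 × 0.0039583 / (1 − (1+0.0039583)^−84) = €3,237.87.
Over 30 months: Lender A costs 30 × €4,683.85 = €140,515.50; Lender B costs 30 × €3,237.87 + €2,310.00 = €99,446.10.
Lender B is cheaper by €140,515.50 − €99,446.10 = €41,069.40.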